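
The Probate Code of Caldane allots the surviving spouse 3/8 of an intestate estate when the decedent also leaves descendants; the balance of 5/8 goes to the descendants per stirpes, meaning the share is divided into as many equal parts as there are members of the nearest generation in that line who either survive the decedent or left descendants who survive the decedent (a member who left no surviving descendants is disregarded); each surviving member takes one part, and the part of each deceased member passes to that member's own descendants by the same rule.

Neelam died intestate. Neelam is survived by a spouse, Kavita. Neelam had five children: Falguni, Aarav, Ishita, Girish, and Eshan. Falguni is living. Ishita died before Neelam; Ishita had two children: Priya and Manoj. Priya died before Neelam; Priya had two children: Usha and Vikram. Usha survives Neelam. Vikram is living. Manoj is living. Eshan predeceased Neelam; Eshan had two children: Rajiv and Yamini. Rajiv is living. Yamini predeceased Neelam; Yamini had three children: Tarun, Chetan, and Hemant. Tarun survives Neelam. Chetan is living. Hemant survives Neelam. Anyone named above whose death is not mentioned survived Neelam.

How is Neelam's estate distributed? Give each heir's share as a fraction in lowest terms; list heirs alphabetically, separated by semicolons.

Kavita, as surviving spouse, takes 3/8.
The remaining 5/8 passes to Neelam's descendants per stirpes.
The 5/8 is divided into 5 equal shares of 1/8 among Falguni, Aarav, Ishita, Girish, Eshan.
Falguni is living and takes 1/8.
Aarav is living and takes 1/8.
Ishita predeceased; the 1/8 allotted to Ishita's branch passes to Ishita's issue by representation.
The 1/8 is divided into 2 equal shares of 1/16 among Priya, Manoj.
Priya predeceased; the 1/16 allotted to Priya's branch passes to Priya's issue by representation.
The 1/16 is divided into 2 equal shares of 1/32 among Usha, Vikram.
Usha is living and takes 1/32.
Vikram is living and takes 1/32.
Manoj is living and takes 1/16.
Girish is living and takes 1/8.
Eshan predeceased; the 1/8 allotted to Eshan's branch passes to Eshan's issue by representation.
The 1/8 is divided into 2 equal shares of 1/16 among Rajiv, Yamini.
Rajiv is living and takes 1/16.
Yamini predeceased; the 1/16 allotted to Yamini's branch passes to Yamini's issue by representation.
The 1/16 is divided into 3 equal shares of 1/48 among Tarun, Chetan, Hemant.
Tarun is living and takes 1/48.
Chetan is living and takes 1/48.
Hemant is living and takes 1/48.

Aarav 1/8; Chetan 1/48; Falguni 1/8; Girish 1/8; Hemant 1/48; Kavita 3/8; Manoj 1/16; Rajiv 1/16; Tarun 1/48; Usha 1/32; Vikram 1/32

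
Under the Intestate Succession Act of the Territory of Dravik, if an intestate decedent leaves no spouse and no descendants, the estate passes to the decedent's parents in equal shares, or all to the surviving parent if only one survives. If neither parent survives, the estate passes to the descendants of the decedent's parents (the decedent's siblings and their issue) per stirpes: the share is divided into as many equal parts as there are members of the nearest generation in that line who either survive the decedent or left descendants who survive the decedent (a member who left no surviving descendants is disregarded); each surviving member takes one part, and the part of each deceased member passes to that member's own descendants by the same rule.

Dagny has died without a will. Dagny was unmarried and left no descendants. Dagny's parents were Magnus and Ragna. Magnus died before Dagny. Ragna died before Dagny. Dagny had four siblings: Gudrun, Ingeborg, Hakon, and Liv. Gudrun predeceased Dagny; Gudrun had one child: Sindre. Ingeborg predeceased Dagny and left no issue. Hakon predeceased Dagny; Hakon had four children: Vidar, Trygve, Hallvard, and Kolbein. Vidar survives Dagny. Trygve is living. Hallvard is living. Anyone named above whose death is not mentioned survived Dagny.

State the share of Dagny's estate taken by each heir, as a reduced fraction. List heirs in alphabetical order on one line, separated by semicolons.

Hallvard 1/12; Kolbein 1/12; Liv 1/3; Sindre 1/3; Trygve 1/12; Vidar 1/12

Neither parent survives and there are no descendants, so the estate passes to Dagny's siblings and their issue per stirpes.
Ingeborg left no surviving issue, so that branch lapses and is disregarded.
The estate is divided into 3 equal shares of 1/3 among Gudrun, Hakon, Liv.
Gudrun predeceased; the 1/3 allotted to Gudrun's branch passes to Gudrun's issue by representation.
Sindre is the sole taker at this level and receives the full 1/3.
Hakon predeceased; the 1/3 allotted to Hakon's branch passes to Hakon's issue by representation.
The 1/3 is divided into 4 equal shares of 1/12 among Vidar, Trygve, Hallvard, Kolbein.
Vidar is living and takes 1/12.
Trygve is living and takes 1/12.
Hallvard is living and takes 1/12.
Kolbein is living and takes 1/12.
Liv is living and takes 1/3.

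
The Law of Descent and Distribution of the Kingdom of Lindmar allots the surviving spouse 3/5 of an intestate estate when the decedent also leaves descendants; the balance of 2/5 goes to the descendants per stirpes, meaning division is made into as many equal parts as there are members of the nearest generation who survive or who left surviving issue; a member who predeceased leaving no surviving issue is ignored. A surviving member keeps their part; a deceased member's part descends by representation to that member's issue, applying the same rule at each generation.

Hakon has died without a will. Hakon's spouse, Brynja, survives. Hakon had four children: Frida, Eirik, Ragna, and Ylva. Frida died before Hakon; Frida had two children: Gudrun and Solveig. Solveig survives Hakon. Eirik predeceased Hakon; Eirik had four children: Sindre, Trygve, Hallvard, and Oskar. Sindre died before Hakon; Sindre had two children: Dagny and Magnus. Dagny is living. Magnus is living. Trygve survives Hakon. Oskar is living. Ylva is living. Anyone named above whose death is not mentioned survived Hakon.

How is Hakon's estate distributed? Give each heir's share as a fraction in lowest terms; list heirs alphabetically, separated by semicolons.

Brynja, as surviving spouse, takes 3/5.
The remaining 2/5 passes to Hakon's descendants per stirpes.
The 2/5 is divided into 4 equal shares of 1/10 among Frida, Eirik, Ragna, Ylva.
Frida predeceased; the 1/10 allotted to Frida's branch passes to Frida's issue by representation.
The 1/10 is divided into 2 equal shares of 1/20 among Gudrun, Solveig.
Gudrun is living and takes 1/20.
Solveig is living and takes 1/20.
Eirik predeceased; the 1/10 allotted to Eirik's branch passes to Eirik's issue by representation.
The 1/10 is divided into 4 equal shares of 1/40 among Sindre, Trygve, Hallvard, Oskar.
Sindre predeceased; the 1/40 allotted to Sindre's branch passes to Sindre's issue by representation.
The 1/40 is divided into 2 equal shares of 1/80 among Dagny, Magnus.
Dagny is living and takes 1/80.
Magnus is living and takes 1/80.
Trygve is living and takes 1/40.
Hallvard is living and takes 1/40.
Oskar is living and takes 1/40.
Ragna is living and takes 1/10.
Ylva is living and takes 1/10.

Brynja 3/5; Dagny 1/80; Gudrun 1/20; Hallvard 1/40; Magnus 1/80; Oskar 1/40; Ragna 1/10; Solveig 1/20; Trygve 1/40; Ylva 1/10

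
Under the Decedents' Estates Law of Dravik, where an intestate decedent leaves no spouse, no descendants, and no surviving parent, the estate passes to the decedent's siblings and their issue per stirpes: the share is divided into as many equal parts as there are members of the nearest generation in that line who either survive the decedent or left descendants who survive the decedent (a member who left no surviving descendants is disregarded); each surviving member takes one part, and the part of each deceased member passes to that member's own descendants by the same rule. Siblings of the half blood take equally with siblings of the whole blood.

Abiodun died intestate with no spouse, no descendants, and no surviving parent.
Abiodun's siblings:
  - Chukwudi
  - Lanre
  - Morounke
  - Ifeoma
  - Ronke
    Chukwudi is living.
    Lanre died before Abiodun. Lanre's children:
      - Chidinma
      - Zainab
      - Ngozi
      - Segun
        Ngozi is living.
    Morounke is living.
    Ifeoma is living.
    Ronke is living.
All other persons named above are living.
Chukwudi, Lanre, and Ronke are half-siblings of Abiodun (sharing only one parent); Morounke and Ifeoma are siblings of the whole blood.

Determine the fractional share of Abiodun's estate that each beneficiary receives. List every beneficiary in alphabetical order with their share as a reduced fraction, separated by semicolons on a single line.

No spouse, descendants, or parent survives, so the estate passes to Abiodun's siblings per stirpes.
Half-blood and whole-blood siblings take equally under the stated rule.
The estate is divided into 5 equal shares of 1/5 among Chukwudi, Lanre, Morounke, Ifeoma, Ronke.
Chukwudi is living and takes 1/5.
Lanre predeceased; the 1/5 allotted to Lanre's branch passes to Lanre's issue by representation.
The 1/5 is divided into 4 equal shares of 1/20 among Chidinma, Zainab, Ngozi, Segun.
Chidinma is living and takes 1/20.
Zainab is living and takes 1/20.
Ngozi is living and takes 1/20.
Segun is living and takes 1/20.
Morounke is living and takes 1/5.
Ifeoma is living and takes 1/5.
Ronke is living and takes 1/5.

Chidinma 1/20; Chukwudi 1/5; Ifeoma 1/5; Morounke 1/5; Ngozi 1/20; Ronke 1/5; Segun 1/20; Zainab 1/20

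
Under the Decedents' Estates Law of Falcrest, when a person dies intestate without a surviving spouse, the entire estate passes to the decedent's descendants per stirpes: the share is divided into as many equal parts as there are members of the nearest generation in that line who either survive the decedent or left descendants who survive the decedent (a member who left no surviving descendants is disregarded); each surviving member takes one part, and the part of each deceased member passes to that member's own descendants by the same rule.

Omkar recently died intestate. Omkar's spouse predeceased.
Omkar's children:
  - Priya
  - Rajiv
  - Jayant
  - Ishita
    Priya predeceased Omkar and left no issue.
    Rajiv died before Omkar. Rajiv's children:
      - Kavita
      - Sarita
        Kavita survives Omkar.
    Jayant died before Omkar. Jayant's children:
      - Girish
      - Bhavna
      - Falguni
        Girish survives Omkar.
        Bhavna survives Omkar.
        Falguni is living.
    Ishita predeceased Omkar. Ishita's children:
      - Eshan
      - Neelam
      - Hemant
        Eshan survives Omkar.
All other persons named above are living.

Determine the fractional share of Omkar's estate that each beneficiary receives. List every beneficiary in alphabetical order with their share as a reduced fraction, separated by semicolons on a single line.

Bhavna 1/9; Eshan 1/9; Falguni 1/9; Girish 1/9; Hemant 1/9; Kavita 1/6; Neelam 1/9; Sarita 1/6

There is no surviving spouse, so the entire estate passes to Omkar's descendants per stirpes.
Priya left no surviving issue, so that branch lapses and is disregarded.
The estate is divided into 3 equal shares of 1/3 among Rajiv, Jayant, Ishita.
Rajiv predeceased; the 1/3 allotted to Rajiv's branch passes to Rajiv's issue by representation.
The 1/3 is divided into 2 equal shares of 1/6 among Kavita, Sarita.
Kavita is living and takes 1/6.
Sarita is living and takes 1/6.
Jayant predeceased; the 1/3 allotted to Jayant's branch passes to Jayant's issue by representation.
The 1/3 is divided into 3 equal shares of 1/9 among Girish, Bhavna, Falguni.
Girish is living and takes 1/9.
Bhavna is living and takes 1/9.
Falguni is living and takes 1/9.
Ishita predeceased; the 1/3 allotted to Ishita's branch passes to Ishita's issue by representation.
The 1/3 is divided into 3 equal shares of 1/9 among Eshan, Neelam, Hemant.
Eshan is living and takes 1/9.
Neelam is living and takes 1/9.
Hemant is living and takes 1/9.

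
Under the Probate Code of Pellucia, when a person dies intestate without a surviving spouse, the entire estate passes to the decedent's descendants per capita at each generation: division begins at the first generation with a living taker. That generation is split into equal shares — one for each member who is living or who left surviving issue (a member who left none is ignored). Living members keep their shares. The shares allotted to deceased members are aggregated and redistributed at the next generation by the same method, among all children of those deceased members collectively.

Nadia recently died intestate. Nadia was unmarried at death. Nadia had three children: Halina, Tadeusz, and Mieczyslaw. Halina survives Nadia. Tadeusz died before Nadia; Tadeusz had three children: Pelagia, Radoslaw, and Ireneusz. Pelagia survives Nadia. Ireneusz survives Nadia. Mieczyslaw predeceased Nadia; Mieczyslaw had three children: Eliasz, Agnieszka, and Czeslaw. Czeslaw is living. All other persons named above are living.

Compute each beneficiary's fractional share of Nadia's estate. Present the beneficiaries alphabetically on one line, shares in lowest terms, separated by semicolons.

Agnieszka 1/9; Czeslaw 1/9; Eliasz 1/9; Halina 1/3; Ireneusz 1/9; Pelagia 1/9; Radoslaw 1/9

There is no surviving spouse, so the entire estate passes to Nadia's descendants per capita at each generation.
At generation 1 (Halina, Tadeusz, Mieczyslaw) there are 3 shares of (1)/3 = 1/3 each.
Living: Halina — each takes 1/3.
Deceased: Tadeusz and Mieczyslaw. Their combined 2/3 is pooled and carried to generation 2.
At generation 2 (Pelagia, Radoslaw, Ireneusz, Eliasz, Agnieszka, Czeslaw) there are 6 shares of (2/3)/6 = 1/9 each.
Living: Pelagia, Radoslaw, Ireneusz, Eliasz, Agnieszka, and Czeslaw — each takes 1/9.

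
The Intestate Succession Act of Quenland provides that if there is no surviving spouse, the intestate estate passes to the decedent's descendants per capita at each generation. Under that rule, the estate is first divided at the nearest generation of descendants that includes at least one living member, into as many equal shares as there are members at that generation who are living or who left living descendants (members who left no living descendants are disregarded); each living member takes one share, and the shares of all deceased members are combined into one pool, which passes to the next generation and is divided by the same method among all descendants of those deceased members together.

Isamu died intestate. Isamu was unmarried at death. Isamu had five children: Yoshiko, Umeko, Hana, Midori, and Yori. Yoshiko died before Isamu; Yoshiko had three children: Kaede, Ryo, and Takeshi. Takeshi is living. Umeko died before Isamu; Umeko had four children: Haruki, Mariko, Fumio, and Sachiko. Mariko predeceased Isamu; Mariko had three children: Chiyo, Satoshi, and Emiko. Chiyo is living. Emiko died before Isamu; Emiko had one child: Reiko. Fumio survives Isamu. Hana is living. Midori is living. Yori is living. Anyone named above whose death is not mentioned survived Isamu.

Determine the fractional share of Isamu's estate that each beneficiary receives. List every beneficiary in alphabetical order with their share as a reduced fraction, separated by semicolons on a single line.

There is no surviving spouse, so the entire estate passes to Isamu's descendants per capita at each generation.
At generation 1 (Yoshiko, Umeko, Hana, Midori, Yori) there are 5 shares of (1)/5 = 1/5 each.
Living: Hana, Midori, and Yori — each takes 1/5.
Deceased: Yoshiko and Umeko. Their combined 2/5 is pooled and carried to generation 2.
At generation 2 (Kaede, Ryo, Takeshi, Haruki, Mariko, Fumio, Sachiko) there are 7 shares of (2/5)/7 = 2/35 each.
Living: Kaede, Ryo, Takeshi, Haruki, Fumio, and Sachiko — each takes 2/35.
Deceased: Mariko. That 2/35 share is carried to generation 3.
At generation 3 (Chiyo, Satoshi, Emiko) there are 3 shares of (2/35)/3 = 2/105 each.
Living: Chiyo and Satoshi — each takes 2/105.
Deceased: Emiko. That 2/105 share is carried to generation 4.
At generation 4 (Reiko) there are 1 shares of (2/105)/1 = 2/105 each.
Living: Reiko — each takes 2/105.

Chiyo 2/105; Fumio 2/35; Hana 1/5; Haruki 2/35; Kaede 2/35; Midori 1/5; Reiko 2/105; Ryo 2/35; Sachiko 2/35; Satoshi 2/105; Takeshi 2/35; Yori 1/5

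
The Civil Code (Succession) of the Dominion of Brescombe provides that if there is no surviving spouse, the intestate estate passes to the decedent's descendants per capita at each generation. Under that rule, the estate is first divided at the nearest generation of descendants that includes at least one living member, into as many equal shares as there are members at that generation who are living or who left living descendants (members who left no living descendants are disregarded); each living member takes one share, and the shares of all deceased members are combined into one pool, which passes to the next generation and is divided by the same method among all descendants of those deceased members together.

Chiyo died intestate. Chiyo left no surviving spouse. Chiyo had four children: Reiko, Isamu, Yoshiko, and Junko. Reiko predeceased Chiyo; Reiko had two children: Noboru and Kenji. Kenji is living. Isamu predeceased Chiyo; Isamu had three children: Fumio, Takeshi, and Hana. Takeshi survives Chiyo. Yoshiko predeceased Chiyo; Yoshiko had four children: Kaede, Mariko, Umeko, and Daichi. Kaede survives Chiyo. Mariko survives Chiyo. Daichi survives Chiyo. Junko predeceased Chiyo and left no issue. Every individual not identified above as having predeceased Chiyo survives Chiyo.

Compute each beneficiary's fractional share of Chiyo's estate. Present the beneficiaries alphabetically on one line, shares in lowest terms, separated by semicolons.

Daichi 1/9; Fumio 1/9; Hana 1/9; Kaede 1/9; Kenji 1/9; Mariko 1/9; Noboru 1/9; Takeshi 1/9; Umeko 1/9

There is no surviving spouse, so the entire estate passes to Chiyo's descendants per capita at each generation.
No one at generation 1 (Reiko, Isamu, Yoshiko) is living; moving to the next generation.
At generation 2 (Noboru, Kenji, Fumio, Takeshi, Hana, Kaede, Mariko, Umeko, Daichi) there are 9 shares of (1)/9 = 1/9 each.
Living: Noboru, Kenji, Fumio, Takeshi, Hana, Kaede, Mariko, Umeko, and Daichi — each takes 1/9.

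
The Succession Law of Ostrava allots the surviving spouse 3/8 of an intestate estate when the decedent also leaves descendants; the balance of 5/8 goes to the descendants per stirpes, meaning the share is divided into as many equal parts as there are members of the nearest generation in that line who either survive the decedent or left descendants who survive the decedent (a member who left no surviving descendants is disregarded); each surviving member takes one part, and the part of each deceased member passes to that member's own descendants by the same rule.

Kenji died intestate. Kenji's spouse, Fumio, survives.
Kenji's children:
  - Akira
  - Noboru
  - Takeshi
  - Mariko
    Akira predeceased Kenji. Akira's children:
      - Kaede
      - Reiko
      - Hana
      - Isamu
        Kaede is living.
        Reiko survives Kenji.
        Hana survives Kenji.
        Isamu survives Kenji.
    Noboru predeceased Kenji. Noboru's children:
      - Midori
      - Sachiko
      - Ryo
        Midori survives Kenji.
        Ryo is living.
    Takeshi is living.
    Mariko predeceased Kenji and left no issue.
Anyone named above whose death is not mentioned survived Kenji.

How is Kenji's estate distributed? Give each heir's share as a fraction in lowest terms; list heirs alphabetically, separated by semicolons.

Fumio, as surviving spouse, takes 3/8.
The remaining 5/8 passes to Kenji's descendants per stirpes.
Mariko left no surviving issue, so that branch lapses and is disregarded.
The 5/8 is divided into 3 equal shares of 5/24 among Akira, Noboru, Takeshi.
Akira predeceased; the 5/24 allotted to Akira's branch passes to Akira's issue by representation.
The 5/24 is divided into 4 equal shares of 5/96 among Kaede, Reiko, Hana, Isamu.
Kaede is living and takes 5/96.
Reiko is living and takes 5/96.
Hana is living and takes 5/96.
Isamu is living and takes 5/96.
Noboru predeceased; the 5/24 allotted to Noboru's branch passes to Noboru's issue by representation.
The 5/24 is divided into 3 equal shares of 5/72 among Midori, Sachiko, Ryo.
Midori is living and takes 5/72.
Sachiko is living and takes 5/72.
Ryo is living and takes 5/72.
Takeshi is living and takes 5/24.

Fumio 3/8; Hana 5/96; Isamu 5/96; Kaede 5/96; Midori 5/72; Reiko 5/96; Ryo 5/72; Sachiko 5/72; Takeshi 5/24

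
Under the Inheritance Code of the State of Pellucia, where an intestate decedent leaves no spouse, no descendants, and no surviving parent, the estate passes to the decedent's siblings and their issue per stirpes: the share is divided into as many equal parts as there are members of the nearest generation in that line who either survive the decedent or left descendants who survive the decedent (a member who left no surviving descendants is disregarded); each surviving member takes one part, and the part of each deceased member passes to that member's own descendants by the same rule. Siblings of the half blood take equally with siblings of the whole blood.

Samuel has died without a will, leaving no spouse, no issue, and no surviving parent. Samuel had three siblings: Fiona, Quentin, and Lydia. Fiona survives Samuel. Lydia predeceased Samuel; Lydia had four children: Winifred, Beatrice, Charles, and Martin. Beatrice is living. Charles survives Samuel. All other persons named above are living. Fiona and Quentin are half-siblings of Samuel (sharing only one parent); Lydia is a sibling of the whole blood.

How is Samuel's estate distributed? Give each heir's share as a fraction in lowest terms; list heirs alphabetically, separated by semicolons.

Beatrice 1/12; Charles 1/12; Fiona 1/3; Martin 1/12; Quentin 1/3; Winifred 1/12

No spouse, descendants, or parent survives, so the estate passes to Samuel's siblings per stirpes.
Half-blood and whole-blood siblings take equally under the stated rule.
The estate is divided into 3 equal shares of 1/3 among Fiona, Quentin, Lydia.
Fiona is living and takes 1/3.
Quentin is living and takes 1/3.
Lydia predeceased; the 1/3 allotted to Lydia's branch passes to Lydia's issue by representation.
The 1/3 is divided into 4 equal shares of 1/12 among Winifred, Beatrice, Charles, Martin.
Winifred is living and takes 1/12.
Beatrice is living and takes 1/12.
Charles is living and takes 1/12.
Martin is living and takes 1/12.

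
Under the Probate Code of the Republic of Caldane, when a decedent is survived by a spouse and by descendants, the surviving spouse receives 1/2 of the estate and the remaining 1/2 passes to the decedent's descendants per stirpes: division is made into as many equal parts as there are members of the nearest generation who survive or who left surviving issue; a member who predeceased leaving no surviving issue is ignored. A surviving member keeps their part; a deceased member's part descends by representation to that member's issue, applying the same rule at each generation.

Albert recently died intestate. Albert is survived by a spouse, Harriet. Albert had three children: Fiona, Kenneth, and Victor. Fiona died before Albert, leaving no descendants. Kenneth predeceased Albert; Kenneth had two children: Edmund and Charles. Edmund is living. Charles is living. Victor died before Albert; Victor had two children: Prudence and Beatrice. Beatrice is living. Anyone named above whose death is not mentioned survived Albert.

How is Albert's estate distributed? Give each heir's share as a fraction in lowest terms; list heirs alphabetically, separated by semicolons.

Beatrice 1/8; Charles 1/8; Edmund 1/8; Harriet 1/2; Prudence 1/8

Harriet, as surviving spouse, takes 1/2.
The remaining 1/2 passes to Albert's descendants per stirpes.
Fiona left no surviving issue, so that branch lapses and is disregarded.
The 1/2 is divided into 2 equal shares of 1/4 among Kenneth, Victor.
Kenneth predeceased; the 1/4 allotted to Kenneth's branch passes to Kenneth's issue by representation.
The 1/4 is divided into 2 equal shares of 1/8 among Edmund, Charles.
Edmund is living and takes 1/8.
Charles is living and takes 1/8.
Victor predeceased; the 1/4 allotted to Victor's branch passes to Victor's issue by representation.
The 1/4 is divided into 2 equal shares of 1/8 among Prudence, Beatrice.
Prudence is living and takes 1/8.
Beatrice is living and takes 1/8.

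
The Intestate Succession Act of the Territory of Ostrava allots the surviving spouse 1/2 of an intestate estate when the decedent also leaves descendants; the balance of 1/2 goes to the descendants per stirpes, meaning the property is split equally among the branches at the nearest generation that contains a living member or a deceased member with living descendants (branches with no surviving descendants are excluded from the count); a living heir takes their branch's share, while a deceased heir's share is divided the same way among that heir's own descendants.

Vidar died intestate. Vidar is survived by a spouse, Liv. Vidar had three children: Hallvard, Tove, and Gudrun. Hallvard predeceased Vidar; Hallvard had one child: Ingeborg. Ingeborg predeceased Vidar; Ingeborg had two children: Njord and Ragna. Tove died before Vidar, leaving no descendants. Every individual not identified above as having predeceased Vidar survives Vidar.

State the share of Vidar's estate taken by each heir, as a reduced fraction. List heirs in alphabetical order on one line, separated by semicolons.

Liv, as surviving spouse, takes 1/2.
The remaining 1/2 passes to Vidar's descendants per stirpes.
Tove left no surviving issue, so that branch lapses and is disregarded.
The 1/2 is divided into 2 equal shares of 1/4 among Hallvard, Gudrun.
Hallvard predeceased; the 1/4 allotted to Hallvard's branch passes to Hallvard's issue by representation.
Ingeborg's line is the sole branch at this level, so the full 1/4 passes to Ingeborg's issue by representation.
The 1/4 is divided into 2 equal shares of 1/8 among Njord, Ragna.
Njord is living and takes 1/8.
Ragna is living and takes 1/8.
Gudrun is living and takes 1/4.

Gudrun 1/4; Liv 1/2; Njord 1/8; Ragna 1/8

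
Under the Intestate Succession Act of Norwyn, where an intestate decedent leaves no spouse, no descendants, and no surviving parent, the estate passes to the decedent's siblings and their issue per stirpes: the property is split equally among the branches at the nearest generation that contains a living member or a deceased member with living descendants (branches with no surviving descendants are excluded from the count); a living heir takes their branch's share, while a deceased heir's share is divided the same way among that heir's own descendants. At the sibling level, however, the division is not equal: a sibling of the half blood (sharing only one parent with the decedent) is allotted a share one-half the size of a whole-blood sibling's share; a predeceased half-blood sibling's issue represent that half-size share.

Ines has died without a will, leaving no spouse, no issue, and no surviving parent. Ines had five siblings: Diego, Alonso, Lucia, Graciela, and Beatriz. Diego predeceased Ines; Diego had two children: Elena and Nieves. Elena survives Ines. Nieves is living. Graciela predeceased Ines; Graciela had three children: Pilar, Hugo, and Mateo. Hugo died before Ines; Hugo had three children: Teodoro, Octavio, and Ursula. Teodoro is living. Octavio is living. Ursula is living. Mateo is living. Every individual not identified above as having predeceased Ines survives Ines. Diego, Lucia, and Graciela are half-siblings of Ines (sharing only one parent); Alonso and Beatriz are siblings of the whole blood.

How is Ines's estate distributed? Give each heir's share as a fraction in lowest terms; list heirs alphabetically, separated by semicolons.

Alonso 2/7; Beatriz 2/7; Elena 1/14; Lucia 1/7; Mateo 1/21; Nieves 1/14; Octavio 1/63; Pilar 1/21; Teodoro 1/63; Ursula 1/63

No spouse, descendants, or parent survives, so the estate passes to Ines's siblings per stirpes.
Half-blood siblings count for one-half the weight of whole-blood siblings at the initial division.
Dividing 1 in proportion to weights (total weight 7/2): Diego (weight 1/2) → 1/7; Alonso (weight 1) → 2/7; Lucia (weight 1/2) → 1/7; Graciela (weight 1/2) → 1/7; Beatriz (weight 1) → 2/7.
Diego predeceased; the 1/7 allotted to Diego's branch passes to Diego's issue by representation.
The 1/7 is divided into 2 equal shares of 1/14 among Elena, Nieves.
Elena is living and takes 1/14.
Nieves is living and takes 1/14.
Alonso is living and takes 2/7.
Lucia is living and takes 1/7.
Graciela predeceased; the 1/7 allotted to Graciela's branch passes to Graciela's issue by representation.
The 1/7 is divided into 3 equal shares of 1/21 among Pilar, Hugo, Mateo.
Pilar is living and takes 1/21.
Hugo predeceased; the 1/21 allotted to Hugo's branch passes to Hugo's issue by representation.
The 1/21 is divided into 3 equal shares of 1/63 among Teodoro, Octavio, Ursula.
Teodoro is living and takes 1/63.
Octavio is living and takes 1/63.
Ursula is living and takes 1/63.
Mateo is living and takes 1/21.
Beatriz is living and takes 2/7.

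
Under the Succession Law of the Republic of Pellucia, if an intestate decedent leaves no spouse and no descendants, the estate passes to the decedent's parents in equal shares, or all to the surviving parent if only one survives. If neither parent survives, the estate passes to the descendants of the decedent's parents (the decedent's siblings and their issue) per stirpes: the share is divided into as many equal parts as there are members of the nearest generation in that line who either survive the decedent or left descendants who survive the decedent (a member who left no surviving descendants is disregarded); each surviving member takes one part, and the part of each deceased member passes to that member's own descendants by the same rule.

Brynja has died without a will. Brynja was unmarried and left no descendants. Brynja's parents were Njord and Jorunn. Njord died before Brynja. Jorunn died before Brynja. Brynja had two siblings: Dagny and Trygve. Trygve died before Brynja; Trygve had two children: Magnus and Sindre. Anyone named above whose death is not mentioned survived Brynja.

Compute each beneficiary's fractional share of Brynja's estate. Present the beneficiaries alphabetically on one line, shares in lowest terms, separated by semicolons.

Dagny 1/2; Magnus 1/4; Sindre 1/4

Neither parent survives and there are no descendants, so the estate passes to Brynja's siblings and their issue per stirpes.
The estate is divided into 2 equal shares of 1/2 among Dagny, Trygve.
Dagny is living and takes 1/2.
Trygve predeceased; the 1/2 allotted to Trygve's branch passes to Trygve's issue by representation.
The 1/2 is divided into 2 equal shares of 1/4 among Magnus, Sindre.
Magnus is living and takes 1/4.
Sindre is living and takes 1/4.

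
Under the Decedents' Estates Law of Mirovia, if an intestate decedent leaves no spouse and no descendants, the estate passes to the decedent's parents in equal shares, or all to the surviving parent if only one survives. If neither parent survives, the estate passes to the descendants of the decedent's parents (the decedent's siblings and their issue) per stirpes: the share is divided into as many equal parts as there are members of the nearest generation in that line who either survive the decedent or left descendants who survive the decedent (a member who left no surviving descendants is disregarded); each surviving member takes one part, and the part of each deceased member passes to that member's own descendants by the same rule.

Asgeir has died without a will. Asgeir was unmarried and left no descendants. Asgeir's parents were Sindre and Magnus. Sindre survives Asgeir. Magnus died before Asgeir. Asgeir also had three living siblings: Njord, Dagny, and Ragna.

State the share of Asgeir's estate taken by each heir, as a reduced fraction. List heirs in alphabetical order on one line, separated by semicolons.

Sindre 1

Only one parent, Sindre, survives, so Sindre takes the entire estate. The siblings take nothing because a surviving parent has priority.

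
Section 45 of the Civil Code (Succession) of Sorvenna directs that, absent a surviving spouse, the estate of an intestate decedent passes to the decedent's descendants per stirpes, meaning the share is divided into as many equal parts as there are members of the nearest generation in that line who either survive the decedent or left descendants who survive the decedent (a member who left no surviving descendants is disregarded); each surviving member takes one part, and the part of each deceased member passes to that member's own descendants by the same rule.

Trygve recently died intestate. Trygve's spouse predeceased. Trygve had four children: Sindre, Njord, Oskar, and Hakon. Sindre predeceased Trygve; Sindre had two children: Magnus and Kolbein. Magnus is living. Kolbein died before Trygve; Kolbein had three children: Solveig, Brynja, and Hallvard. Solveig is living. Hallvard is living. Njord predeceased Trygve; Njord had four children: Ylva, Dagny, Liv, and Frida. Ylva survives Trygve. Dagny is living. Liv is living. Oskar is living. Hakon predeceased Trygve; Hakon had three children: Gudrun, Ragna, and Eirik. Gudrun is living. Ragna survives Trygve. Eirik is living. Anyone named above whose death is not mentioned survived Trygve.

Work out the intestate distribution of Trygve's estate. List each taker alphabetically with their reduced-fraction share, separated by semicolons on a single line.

There is no surviving spouse, so the entire estate passes to Trygve's descendants per stirpes.
The estate is divided into 4 equal shares of 1/4 among Sindre, Njord, Oskar, Hakon.
Sindre predeceased; the 1/4 allotted to Sindre's branch passes to Sindre's issue by representation.
The 1/4 is divided into 2 equal shares of 1/8 among Magnus, Kolbein.
Magnus is living and takes 1/8.
Kolbein predeceased; the 1/8 allotted to Kolbein's branch passes to Kolbein's issue by representation.
The 1/8 is divided into 3 equal shares of 1/24 among Solveig, Brynja, Hallvard.
Solveig is living and takes 1/24.
Brynja is living and takes 1/24.
Hallvard is living and takes 1/24.
Njord predeceased; the 1/4 allotted to Njord's branch passes to Njord's issue by representation.
The 1/4 is divided into 4 equal shares of 1/16 among Ylva, Dagny, Liv, Frida.
Ylva is living and takes 1/16.
Dagny is living and takes 1/16.
Liv is living and takes 1/16.
Frida is living and takes 1/16.
Oskar is living and takes 1/4.
Hakon predeceased; the 1/4 allotted to Hakon's branch passes to Hakon's issue by representation.
The 1/4 is divided into 3 equal shares of 1/12 among Gudrun, Ragna, Eirik.
Gudrun is living and takes 1/12.
Ragna is living and takes 1/12.
Eirik is living and takes 1/12.

Brynja 1/24; Dagny 1/16; Eirik 1/12; Frida 1/16; Gudrun 1/12; Hallvard 1/24; Liv 1/16; Magnus 1/8; Oskar 1/4; Ragna 1/12; Solveig 1/24; Ylva 1/16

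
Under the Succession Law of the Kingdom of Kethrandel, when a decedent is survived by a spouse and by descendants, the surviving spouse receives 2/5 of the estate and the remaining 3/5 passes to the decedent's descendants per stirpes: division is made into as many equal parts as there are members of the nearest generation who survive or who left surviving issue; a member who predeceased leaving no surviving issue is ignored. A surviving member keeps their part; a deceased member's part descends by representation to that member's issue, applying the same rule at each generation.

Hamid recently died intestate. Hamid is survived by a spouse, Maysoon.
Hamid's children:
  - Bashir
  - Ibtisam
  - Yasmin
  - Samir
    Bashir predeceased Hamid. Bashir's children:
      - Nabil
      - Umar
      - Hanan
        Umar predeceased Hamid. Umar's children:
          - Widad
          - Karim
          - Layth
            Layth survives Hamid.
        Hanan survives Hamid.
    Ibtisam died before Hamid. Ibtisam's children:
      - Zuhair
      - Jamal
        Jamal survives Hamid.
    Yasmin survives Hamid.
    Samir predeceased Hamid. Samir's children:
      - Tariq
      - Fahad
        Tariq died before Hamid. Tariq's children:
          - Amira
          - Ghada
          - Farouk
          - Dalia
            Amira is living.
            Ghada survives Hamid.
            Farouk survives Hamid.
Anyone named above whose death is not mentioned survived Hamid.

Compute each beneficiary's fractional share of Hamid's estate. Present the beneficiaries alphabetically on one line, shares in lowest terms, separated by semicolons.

Maysoon, as surviving spouse, takes 2/5.
The remaining 3/5 passes to Hamid's descendants per stirpes.
The 3/5 is divided into 4 equal shares of 3/20 among Bashir, Ibtisam, Yasmin, Samir.
Bashir predeceased; the 3/20 allotted to Bashir's branch passes to Bashir's issue by representation.
The 3/20 is divided into 3 equal shares of 1/20 among Nabil, Umar, Hanan.
Nabil is living and takes 1/20.
Umar predeceased; the 1/20 allotted to Umar's branch passes to Umar's issue by representation.
The 1/20 is divided into 3 equal shares of 1/60 among Widad, Karim, Layth.
Widad is living and takes 1/60.
Karim is living and takes 1/60.
Layth is living and takes 1/60.
Hanan is living and takes 1/20.
Ibtisam predeceased; the 3/20 allotted to Ibtisam's branch passes to Ibtisam's issue by representation.
The 3/20 is divided into 2 equal shares of 3/40 among Zuhair, Jamal.
Zuhair is living and takes 3/40.
Jamal is living and takes 3/40.
Yasmin is living and takes 3/20.
Samir predeceased; the 3/20 allotted to Samir's branch passes to Samir's issue by representation.
The 3/20 is divided into 2 equal shares of 3/40 among Tariq, Fahad.
Tariq predeceased; the 3/40 allotted to Tariq's branch passes to Tariq's issue by representation.
The 3/40 is divided into 4 equal shares of 3/160 among Amira, Ghada, Farouk, Dalia.
Amira is living and takes 3/160.
Ghada is living and takes 3/160.
Farouk is living and takes 3/160.
Dalia is living and takes 3/160.
Fahad is living and takes 3/40.

Amira 3/160; Dalia 3/160; Fahad 3/40; Farouk 3/160; Ghada 3/160; Hanan 1/20; Jamal 3/40; Karim 1/60; Layth 1/60; Maysoon 2/5; Nabil 1/20; Widad 1/60; Yasmin 3/20; Zuhair 3/40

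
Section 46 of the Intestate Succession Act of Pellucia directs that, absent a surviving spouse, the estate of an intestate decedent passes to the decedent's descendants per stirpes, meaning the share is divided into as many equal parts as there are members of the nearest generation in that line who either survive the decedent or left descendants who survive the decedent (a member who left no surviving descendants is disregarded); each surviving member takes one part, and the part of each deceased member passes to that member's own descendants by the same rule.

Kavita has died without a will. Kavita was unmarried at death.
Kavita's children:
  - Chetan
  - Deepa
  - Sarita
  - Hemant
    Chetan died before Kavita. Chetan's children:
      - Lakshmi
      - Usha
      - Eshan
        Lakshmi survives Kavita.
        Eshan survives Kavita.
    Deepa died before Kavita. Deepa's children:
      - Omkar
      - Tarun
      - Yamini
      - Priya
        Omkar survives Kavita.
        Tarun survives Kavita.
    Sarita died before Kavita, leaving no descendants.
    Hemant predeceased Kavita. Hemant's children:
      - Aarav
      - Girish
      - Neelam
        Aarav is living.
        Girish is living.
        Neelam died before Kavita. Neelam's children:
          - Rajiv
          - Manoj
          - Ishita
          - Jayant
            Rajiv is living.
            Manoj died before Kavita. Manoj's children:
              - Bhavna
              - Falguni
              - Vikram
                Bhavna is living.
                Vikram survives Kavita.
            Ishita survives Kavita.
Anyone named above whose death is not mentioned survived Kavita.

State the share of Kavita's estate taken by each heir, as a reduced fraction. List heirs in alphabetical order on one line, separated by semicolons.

There is no surviving spouse, so the entire estate passes to Kavita's descendants per stirpes.
Sarita left no surviving issue, so that branch lapses and is disregarded.
The estate is divided into 3 equal shares of 1/3 among Chetan, Deepa, Hemant.
Chetan predeceased; the 1/3 allotted to Chetan's branch passes to Chetan's issue by representation.
The 1/3 is divided into 3 equal shares of 1/9 among Lakshmi, Usha, Eshan.
Lakshmi is living and takes 1/9.
Usha is living and takes 1/9.
Eshan is living and takes 1/9.
Deepa predeceased; the 1/3 allotted to Deepa's branch passes to Deepa's issue by representation.
The 1/3 is divided into 4 equal shares of 1/12 among Omkar, Tarun, Yamini, Priya.
Omkar is living and takes 1/12.
Tarun is living and takes 1/12.
Yamini is living and takes 1/12.
Priya is living and takes 1/12.
Hemant predeceased; the 1/3 allotted to Hemant's branch passes to Hemant's issue by representation.
The 1/3 is divided into 3 equal shares of 1/9 among Aarav, Girish, Neelam.
Aarav is living and takes 1/9.
Girish is living and takes 1/9.
Neelam predeceased; the 1/9 allotted to Neelam's branch passes to Neelam's issue by representation.
The 1/9 is divided into 4 equal shares of 1/36 among Rajiv, Manoj, Ishita, Jayant.
Rajiv is living and takes 1/36.
Manoj predeceased; the 1/36 allotted to Manoj's branch passes to Manoj's issue by representation.
The 1/36 is divided into 3 equal shares of 1/108 among Bhavna, Falguni, Vikram.
Bhavna is living and takes 1/108.
Falguni is living and takes 1/108.
Vikram is living and takes 1/108.
Ishita is living and takes 1/36.
Jayant is living and takes 1/36.

Aarav 1/9; Bhavna 1/108; Eshan 1/9; Falguni 1/108; Girish 1/9; Ishita 1/36; Jayant 1/36; Lakshmi 1/9; Omkar 1/12; Priya 1/12; Rajiv 1/36; Tarun 1/12; Usha 1/9; Vikram 1/108; Yamini 1/12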